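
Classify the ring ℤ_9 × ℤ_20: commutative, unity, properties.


Direct product ring; commutative with unity (1,1); but (1,0)·(0,1) = (0,0) gives zero divisors, so not an integral domain
Commutative: Yes
Integral domain: No
Has unity: Yes

ℤ_9 × ℤ_20: Commutative=Yes, Unity=Yes


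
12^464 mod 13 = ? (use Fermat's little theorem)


Fermat's little theorem: if p is prime and gcd(a,p)=1, then a^(p-1) ≡ 1 (mod p)
p = 13 is prime, gcd(12,13) = 1
Reduce exponent: 464 mod 12 = 8
So 12^464 ≡ 12^8 (mod 13)
12^8 mod 13 = 1

12^464 ≡ 1 (mod 13)


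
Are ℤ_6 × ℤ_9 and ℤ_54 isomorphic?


Comparing ℤ_6 × ℤ_9 and ℤ_54:
gcd(6,9) = 3 ≠ 1. Max element order in ℤ_6×ℤ_9 is lcm(6,9) = 18 < 54, so it has no element of order 54

No, ℤ_6 × ℤ_9 ≇ ℤ_54


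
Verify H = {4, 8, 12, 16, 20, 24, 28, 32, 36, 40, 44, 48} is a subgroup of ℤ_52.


Subgroup test for H = {4, 8, 12, 16, 20, 24, 28, 32, 36, 40, 44, 48} in (ℤ_52, +):
(1) 0 ∈ H? No
(2) Closure: for all a,b ∈ H, (a+b) mod 52 ∈ H? No  [counterexample: 4 + 48 = 0 ∉ H]
(3) Inverses: for all a ∈ H, -a mod 52 ∈ H? Yes

No, H is not a subgroup of ℤ_52


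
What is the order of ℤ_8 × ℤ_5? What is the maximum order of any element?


|ℤ_8 × ℤ_5| = 8 × 5 = 40
Max element order = lcm(8,5) = 40
Cyclic? Yes (gcd=1)

|ℤ_8×ℤ_5| = 40, max element order = 40


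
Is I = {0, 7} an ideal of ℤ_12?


Check ideal conditions for I = {0, 7} in ℤ_12:
(1) I is an additive subgroup? No
(2) For r ∈ ℤ_12 and a ∈ I: r·a ∈ I? No  [counterexample: r=2, a=7, r·a mod 12 = 2 ∉ I]

No, I is not an ideal of ℤ_12


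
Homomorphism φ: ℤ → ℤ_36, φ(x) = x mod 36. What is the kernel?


Kernel = preimage of identity
ker(φ) = {x ∈ ℤ : x ≡ 0 (mod 36)} = 36ℤ = {0, ±36, ±72, ...}

ker(φ) = 36ℤ


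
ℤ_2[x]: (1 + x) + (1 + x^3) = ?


Add coefficients mod 2:
x^0: 1 + 1 = 0 (mod 2)
x^1: 1 + 0 = 1 (mod 2)
x^2: 0 + 0 = 0 (mod 2)
x^3: 0 + 1 = 1 (mod 2)
Result: x + x^3

f + g = x + x^3


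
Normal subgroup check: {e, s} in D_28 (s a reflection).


H = {e, s} in D_28 (s a reflection)
r·s·r⁻¹ = sr⁻² ≠ s for n ≥ 3, so {e, s} is not closed under conjugation

No, not a normal subgroup


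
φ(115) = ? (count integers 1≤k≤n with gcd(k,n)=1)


Factor n: 115 = 5 × 23
φ(n) = n · ∏(1 - 1/p) over distinct primes p | n
φ(115) = 115 · (1 - 1/5) · (1 - 1/23) = 88

φ(115) = 88


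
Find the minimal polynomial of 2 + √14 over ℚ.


Let α = 2 + √14. Then α - 2 = √14, so (α - 2)² = 14, giving α² - 4α - 10 = 0. Degree 2 and α ∉ ℚ, so this is the minimal polynomial.

Minimal polynomial: x² - 4x - 10


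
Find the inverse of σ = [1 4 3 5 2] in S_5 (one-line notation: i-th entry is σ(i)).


To find σ⁻¹, swap domain and range:
σ(1) = 1 → σ⁻¹(1) = 1
σ(2) = 4 → σ⁻¹(4) = 2
σ(3) = 3 → σ⁻¹(3) = 3
σ(4) = 5 → σ⁻¹(5) = 4
σ(5) = 2 → σ⁻¹(2) = 5

σ⁻¹ = [1 5 3 2 4]


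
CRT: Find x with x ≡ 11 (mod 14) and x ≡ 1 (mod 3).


m₁ = 14, m₂ = 3, gcd = 1, so CRT applies. M = m₁·m₂ = 42
Let M₁ = M/m₁ = 3, M₂ = M/m₂ = 14
Find y₁ ≡ M₁⁻¹ (mod m₁): 3⁻¹ ≡ 5 (mod 14)
Find y₂ ≡ M₂⁻¹ (mod m₂): 14⁻¹ ≡ 2 (mod 3)
x = a₁·M₁·y₁ + a₂·M₂·y₂ = 11·3·5 + 1·14·2 = 193
Reduce mod 42: x ≡ 25
Check: 25 mod 14 = 11 ✓, 25 mod 3 = 1 ✓

x ≡ 25 (mod 42)


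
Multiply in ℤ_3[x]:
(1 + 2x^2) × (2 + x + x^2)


Expand and collect like terms; reduce coefficients mod 3:
x^0: 1·2 = 2 ≡ 2 (mod 3)
x^1: 1·1 + 0·2 = 1 ≡ 1 (mod 3)
x^2: 1·1 + 0·1 + 2·2 = 5 ≡ 2 (mod 3)
x^3: 0·1 + 2·1 = 2 ≡ 2 (mod 3)
x^4: 2·1 = 2 ≡ 2 (mod 3)
Result: 2 + x + 2x^2 + 2x^3 + 2x^4

f · g = 2 + x + 2x^2 + 2x^3 + 2x^4


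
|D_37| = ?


|D_n| = 2n (n rotations and n reflections)
|D_37| = 2×37 = 74

|D_37| = 74


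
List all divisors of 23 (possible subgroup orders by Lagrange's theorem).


Lagrange's theorem: |H| divides |G|
|G| = 23
Divisors of 23: 1, 23

Possible subgroup orders: {1, 23}


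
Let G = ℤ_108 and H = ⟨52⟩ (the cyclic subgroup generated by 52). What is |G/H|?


|⟨52⟩| = n / gcd(52, 108) = 108 / 4 = 27
H is normal (ℤ_108 is abelian).
|G/H| = |G| / |H| = 108 / 27 = 4

|G/H| = 4


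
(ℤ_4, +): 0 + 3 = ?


Operation: addition mod 4
0 + 3 = (a + b) mod 4 with a = 0, b = 3

0 + 3 = 3


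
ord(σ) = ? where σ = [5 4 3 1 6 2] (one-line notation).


Cycle decomposition: (1 5 6 2 4)
Cycle lengths: 5
Order = lcm(5) = 5

ord(σ) = 5


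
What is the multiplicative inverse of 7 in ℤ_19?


Use the extended Euclidean algorithm to write 1 = 7·s + 19·t; then s mod 19 is the inverse.
Euclidean algorithm:
  7 = 0·19 + 7
  19 = 2·7 + 5
  7 = 1·5 + 2
  5 = 2·2 + 1
  2 = 2·1 + 0
gcd(7,19) = 1
Back-substitution gives: 7·(-8) + 19·(3) = 1
So 7⁻¹ ≡ -8 ≡ 11 (mod 19)
Check: 7 × 11 = 77 ≡ 1 (mod 19) ✓

7⁻¹ ≡ 11 (mod 19)


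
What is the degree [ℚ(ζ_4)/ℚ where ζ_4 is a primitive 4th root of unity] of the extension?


[ℚ(ζ_n):ℚ] = deg Φ_n(x) = φ(n). Here φ(4) = 2

[ℚ(ζ_4)/ℚ where ζ_4 is a primitive 4th root of unity] = 2


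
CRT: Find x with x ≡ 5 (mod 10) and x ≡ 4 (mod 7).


m₁ = 10, m₂ = 7, gcd = 1, so CRT applies. M = m₁·m₂ = 70
Let M₁ = M/m₁ = 7, M₂ = M/m₂ = 10
Find y₁ ≡ M₁⁻¹ (mod m₁): 7⁻¹ ≡ 3 (mod 10)
Find y₂ ≡ M₂⁻¹ (mod m₂): 10⁻¹ ≡ 5 (mod 7)
x = a₁·M₁·y₁ + a₂·M₂·y₂ = 5·7·3 + 4·10·5 = 305
Reduce mod 70: x ≡ 25
Check: 25 mod 10 = 5 ✓, 25 mod 7 = 4 ✓

x ≡ 25 (mod 70)


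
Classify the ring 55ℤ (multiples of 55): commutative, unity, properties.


55ℤ is a commutative ring under +,× but has no multiplicative identity (1 ∉ 55ℤ); it has no zero divisors, but without unity it is not an integral domain
Commutative: Yes
Integral domain: No
Has unity: No

55ℤ (multiples of 55): Commutative=Yes, Unity=No


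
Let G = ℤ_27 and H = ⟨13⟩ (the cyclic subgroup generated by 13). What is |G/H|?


|⟨13⟩| = n / gcd(13, 27) = 27 / 1 = 27
H is normal (ℤ_27 is abelian).
|G/H| = |G| / |H| = 27 / 27 = 1

|G/H| = 1


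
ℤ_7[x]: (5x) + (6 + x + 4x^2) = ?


Add coefficients mod 7:
x^0: 0 + 6 = 6 (mod 7)
x^1: 5 + 1 = 6 (mod 7)
x^2: 0 + 4 = 4 (mod 7)
Result: 6 + 6x + 4x^2

f + g = 6 + 6x + 4x^2


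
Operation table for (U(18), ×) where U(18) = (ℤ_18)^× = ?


Elements: {1, 5, 7, 11, 13, 17}
Operation: multiplication mod 18
Entry (a, b) = (a × b) mod 18

Cayley table:
   |  1 |  5 |  7 | 11 | 13 | 17
 1 |  1 |  5 |  7 | 11 | 13 | 17
 5 |  5 |  7 | 17 |  1 | 11 | 13
 7 |  7 | 17 | 13 |  5 |  1 | 11
11 | 11 |  1 |  5 | 13 | 17 |  7
13 | 13 | 11 |  1 | 17 |  7 |  5
17 | 17 | 13 | 11 |  7 |  5 |  1


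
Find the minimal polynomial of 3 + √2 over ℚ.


Let α = 3 + √2. Then α - 3 = √2, so (α - 3)² = 2, giving α² - 6α + 7 = 0. Degree 2 and α ∉ ℚ, so this is the minimal polynomial.

Minimal polynomial: x² - 6x + 7


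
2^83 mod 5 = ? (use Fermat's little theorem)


Fermat's little theorem: if p is prime and gcd(a,p)=1, then a^(p-1) ≡ 1 (mod p)
p = 5 is prime, gcd(2,5) = 1
Reduce exponent: 83 mod 4 = 3
So 2^83 ≡ 2^3 (mod 5)
2^3 mod 5 = 3

2^83 ≡ 3 (mod 5)


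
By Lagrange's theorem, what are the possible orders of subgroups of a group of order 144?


Lagrange's theorem: |H| divides |G|
|G| = 144
Divisors of 144: 1, 2, 3, 4, 6, 8, 9, 12, 16, 18, 24, 36, 48, 72, 144

Possible subgroup orders: {1, 2, 3, 4, 6, 8, 9, 12, 16, 18, 24, 36, 48, 72, 144}


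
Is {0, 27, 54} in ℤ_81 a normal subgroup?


H = {0, 27, 54} in ℤ_81
ℤ_81 is abelian; every subgroup of an abelian group is normal

Yes, normal subgroup


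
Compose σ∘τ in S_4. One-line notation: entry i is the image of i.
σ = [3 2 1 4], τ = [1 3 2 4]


σ∘τ: apply τ first, then σ
1 →τ 1 →σ 3
2 →τ 3 →σ 1
3 →τ 2 →σ 2
4 →τ 4 →σ 4

σ∘τ = [3 1 2 4]


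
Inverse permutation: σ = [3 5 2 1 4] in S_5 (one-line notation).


To find σ⁻¹, swap domain and range:
σ(1) = 3 → σ⁻¹(3) = 1
σ(2) = 5 → σ⁻¹(5) = 2
σ(3) = 2 → σ⁻¹(2) = 3
σ(4) = 1 → σ⁻¹(1) = 4
σ(5) = 4 → σ⁻¹(4) = 5

σ⁻¹ = [4 3 1 5 2]


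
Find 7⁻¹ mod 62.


Use the extended Euclidean algorithm to write 1 = 7·s + 62·t; then s mod 62 is the inverse.
Euclidean algorithm:
  7 = 0·62 + 7
  62 = 8·7 + 6
  7 = 1·6 + 1
  6 = 6·1 + 0
gcd(7,62) = 1
Back-substitution gives: 7·(9) + 62·(-1) = 1
So 7⁻¹ ≡ 9 ≡ 9 (mod 62)
Check: 7 × 9 = 63 ≡ 1 (mod 62) ✓

7⁻¹ ≡ 9 (mod 62)


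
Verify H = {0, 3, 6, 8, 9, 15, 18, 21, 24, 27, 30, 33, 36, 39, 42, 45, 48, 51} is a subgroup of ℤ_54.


Subgroup test for H = {0, 3, 6, 8, 9, 15, 18, 21, 24, 27, 30, 33, 36, 39, 42, 45, 48, 51} in (ℤ_54, +):
(1) 0 ∈ H? Yes
(2) Closure: for all a,b ∈ H, (a+b) mod 54 ∈ H? No  [counterexample: 3 + 8 = 11 ∉ H]
(3) Inverses: for all a ∈ H, -a mod 54 ∈ H? No

No, H is not a subgroup of ℤ_54


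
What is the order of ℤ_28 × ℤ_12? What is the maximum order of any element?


|ℤ_28 × ℤ_12| = 28 × 12 = 336
Max element order = lcm(28,12) = 84
Cyclic? No (gcd=4)

|ℤ_28×ℤ_12| = 336, max element order = 84


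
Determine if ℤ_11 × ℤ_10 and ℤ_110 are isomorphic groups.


Comparing ℤ_11 × ℤ_10 and ℤ_110:
gcd(11,10) = 1, so ℤ_11 × ℤ_10 ≅ ℤ_110 (CRT)

Yes, ℤ_11 × ℤ_10 ≅ ℤ_110


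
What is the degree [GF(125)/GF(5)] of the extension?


GF(125) = GF(5^3), so the extension degree is 3

[GF(125)/GF(5)] = 3


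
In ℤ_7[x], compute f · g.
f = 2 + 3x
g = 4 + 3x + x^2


Expand and collect like terms; reduce coefficients mod 7:
x^0: 2·4 = 8 ≡ 1 (mod 7)
x^1: 2·3 + 3·4 = 18 ≡ 4 (mod 7)
x^2: 2·1 + 3·3 = 11 ≡ 4 (mod 7)
x^3: 3·1 = 3 ≡ 3 (mod 7)
Result: 1 + 4x + 4x^2 + 3x^3

f · g = 1 + 4x + 4x^2 + 3x^3


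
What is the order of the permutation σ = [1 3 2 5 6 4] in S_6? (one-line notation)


Cycle decomposition: (2 3) (4 5 6)
Cycle lengths: 2, 3
Order = lcm(2, 3) = 6

ord(σ) = 6


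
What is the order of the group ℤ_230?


ℤ_n has n elements.

|ℤ_230| = 230


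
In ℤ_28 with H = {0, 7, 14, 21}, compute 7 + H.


7 + H = {7 + h (mod 28) : h ∈ H}
7+0=7, 7+7=14, 7+14=21, 7+21=0
7 + H = {0, 7, 14, 21} = 0 + H

7 + H = {0, 7, 14, 21}


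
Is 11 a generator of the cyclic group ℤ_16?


g generates ℤ_n iff gcd(g, n) = 1
gcd(11, 16) = 1
Since gcd = 1, 11 is a generator.

Yes, 11 generates ℤ_16


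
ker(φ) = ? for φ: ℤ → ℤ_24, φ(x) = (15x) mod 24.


Kernel = preimage of identity
ker(φ) = {x ∈ ℤ : 15x ≡ 0 (mod 24)}. gcd(15,24) = 3, so 15x ≡ 0 (mod 24) ⟺ x ≡ 0 (mod 24/3 = 8). Hence ker(φ) = 8ℤ

ker(φ) = 8ℤ


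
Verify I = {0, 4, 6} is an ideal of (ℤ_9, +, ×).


Check ideal conditions for I = {0, 4, 6} in ℤ_9:
(1) I is an additive subgroup? No
(2) For r ∈ ℤ_9 and a ∈ I: r·a ∈ I? No  [counterexample: r=2, a=4, r·a mod 9 = 8 ∉ I]

No, I is not an ideal of ℤ_9


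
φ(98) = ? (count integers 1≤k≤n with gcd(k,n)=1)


Factor n: 98 = 2 × 7^2
φ(n) = n · ∏(1 - 1/p) over distinct primes p | n
φ(98) = 98 · (1 - 1/2) · (1 - 1/7) = 42

φ(98) = 42


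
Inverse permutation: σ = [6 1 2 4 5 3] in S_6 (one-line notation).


To find σ⁻¹, swap domain and range:
σ(1) = 6 → σ⁻¹(6) = 1
σ(2) = 1 → σ⁻¹(1) = 2
σ(3) = 2 → σ⁻¹(2) = 3
σ(4) = 4 → σ⁻¹(4) = 4
σ(5) = 5 → σ⁻¹(5) = 5
σ(6) = 3 → σ⁻¹(3) = 6

σ⁻¹ = [2 3 6 4 5 1]


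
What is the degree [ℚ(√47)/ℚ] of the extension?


√47 has minimal polynomial x² - 47 (irreducible over ℚ since 47 is squarefree)

[ℚ(√47)/ℚ] = 2


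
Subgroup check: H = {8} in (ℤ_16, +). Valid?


Subgroup test for H = {8} in (ℤ_16, +):
(1) 0 ∈ H? No
(2) Closure: for all a,b ∈ H, (a+b) mod 16 ∈ H? No  [counterexample: 8 + 8 = 0 ∉ H]
(3) Inverses: for all a ∈ H, -a mod 16 ∈ H? Yes

No, H is not a subgroup of ℤ_16


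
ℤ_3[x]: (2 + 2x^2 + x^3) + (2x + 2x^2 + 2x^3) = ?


Add coefficients mod 3:
x^0: 2 + 0 = 2 (mod 3)
x^1: 0 + 2 = 2 (mod 3)
x^2: 2 + 2 = 1 (mod 3)
x^3: 1 + 2 = 0 (mod 3)
Result: 2 + 2x + x^2

f + g = 2 + 2x + x^2


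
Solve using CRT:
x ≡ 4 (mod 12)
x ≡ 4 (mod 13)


m₁ = 12, m₂ = 13, gcd = 1, so CRT applies. M = m₁·m₂ = 156
Let M₁ = M/m₁ = 13, M₂ = M/m₂ = 12
Find y₁ ≡ M₁⁻¹ (mod m₁): 13⁻¹ ≡ 1 (mod 12)
Find y₂ ≡ M₂⁻¹ (mod m₂): 12⁻¹ ≡ 12 (mod 13)
x = a₁·M₁·y₁ + a₂·M₂·y₂ = 4·13·1 + 4·12·12 = 628
Reduce mod 156: x ≡ 4
Check: 4 mod 12 = 4 ✓, 4 mod 13 = 4 ✓

x ≡ 4 (mod 156)


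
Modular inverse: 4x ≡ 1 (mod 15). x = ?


Use the extended Euclidean algorithm to write 1 = 4·s + 15·t; then s mod 15 is the inverse.
Euclidean algorithm:
  4 = 0·15 + 4
  15 = 3·4 + 3
  4 = 1·3 + 1
  3 = 3·1 + 0
gcd(4,15) = 1
Back-substitution gives: 4·(4) + 15·(-1) = 1
So 4⁻¹ ≡ 4 ≡ 4 (mod 15)
Check: 4 × 4 = 16 ≡ 1 (mod 15) ✓

4⁻¹ ≡ 4 (mod 15)


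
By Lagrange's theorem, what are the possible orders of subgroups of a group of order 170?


Lagrange's theorem: |H| divides |G|
|G| = 170
Divisors of 170: 1, 2, 5, 10, 17, 34, 85, 170

Possible subgroup orders: {1, 2, 5, 10, 17, 34, 85, 170}


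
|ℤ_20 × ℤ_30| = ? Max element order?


|ℤ_20 × ℤ_30| = 20 × 30 = 600
Max element order = lcm(20,30) = 60
Cyclic? No (gcd=10)

|ℤ_20×ℤ_30| = 600, max element order = 60


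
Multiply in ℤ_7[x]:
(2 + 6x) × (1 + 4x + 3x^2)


Expand and collect like terms; reduce coefficients mod 7:
x^0: 2·1 = 2 ≡ 2 (mod 7)
x^1: 2·4 + 6·1 = 14 ≡ 0 (mod 7)
x^2: 2·3 + 6·4 = 30 ≡ 2 (mod 7)
x^3: 6·3 = 18 ≡ 4 (mod 7)
Result: 2 + 2x^2 + 4x^3

f · g = 2 + 2x^2 + 4x^3


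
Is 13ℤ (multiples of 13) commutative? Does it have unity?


13ℤ is a commutative ring under +,× but has no multiplicative identity (1 ∉ 13ℤ); it has no zero divisors, but without unity it is not an integral domain
Commutative: Yes
Integral domain: No
Has unity: No

13ℤ (multiples of 13): Commutative=Yes, Unity=No


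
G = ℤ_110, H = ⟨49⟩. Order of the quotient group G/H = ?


|⟨49⟩| = n / gcd(49, 110) = 110 / 1 = 110
H is normal (ℤ_110 is abelian).
|G/H| = |G| / |H| = 110 / 110 = 1

|G/H| = 1


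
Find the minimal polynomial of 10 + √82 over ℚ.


Let α = 10 + √82. Then α - 10 = √82, so (α - 10)² = 82, giving α² - 20α + 18 = 0. Degree 2 and α ∉ ℚ, so this is the minimal polynomial.

Minimal polynomial: x² - 20x + 18


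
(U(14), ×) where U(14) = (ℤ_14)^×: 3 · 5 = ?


Operation: multiplication mod 14
3 · 5 = (a × b) mod 14 with a = 3, b = 5

3 · 5 = 1


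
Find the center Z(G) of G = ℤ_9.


Z(G) = {g ∈ G | gx = xg for all x ∈ G}
ℤ_9 is abelian, so Z(G) = G

Z(ℤ_9) = ℤ_9


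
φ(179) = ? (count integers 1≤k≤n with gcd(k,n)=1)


Factor n: 179 = 179
φ(n) = n · ∏(1 - 1/p) over distinct primes p | n
φ(179) = 179 · (1 - 1/179) = 178

φ(179) = 178


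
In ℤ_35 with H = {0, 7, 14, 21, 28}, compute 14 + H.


14 + H = {14 + h (mod 35) : h ∈ H}
14+0=14, 14+7=21, 14+14=28, 14+21=0, 14+28=7
14 + H = {0, 7, 14, 21, 28} = 0 + H

14 + H = {0, 7, 14, 21, 28}


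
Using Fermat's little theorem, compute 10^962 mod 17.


Fermat's little theorem: if p is prime and gcd(a,p)=1, then a^(p-1) ≡ 1 (mod p)
p = 17 is prime, gcd(10,17) = 1
Reduce exponent: 962 mod 16 = 2
So 10^962 ≡ 10^2 (mod 17)
10^2 mod 17 = 15

10^962 ≡ 15 (mod 17)


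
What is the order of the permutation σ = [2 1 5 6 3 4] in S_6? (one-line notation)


Cycle decomposition: (1 2) (3 5) (4 6)
Cycle lengths: 2, 2, 2
Order = lcm(2, 2, 2) = 2

ord(σ) = 2


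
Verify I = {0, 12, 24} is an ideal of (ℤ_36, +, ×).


Check ideal conditions for I = {0, 12, 24} in ℤ_36:
(1) I is an additive subgroup? Yes
(2) For r ∈ ℤ_36 and a ∈ I: r·a ∈ I? Yes

Yes, I is an ideal of ℤ_36


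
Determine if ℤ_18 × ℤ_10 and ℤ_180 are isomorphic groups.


Comparing ℤ_18 × ℤ_10 and ℤ_180:
gcd(18,10) = 2 ≠ 1. Max element order in ℤ_18×ℤ_10 is lcm(18,10) = 90 < 180, so it has no element of order 180

No, ℤ_18 × ℤ_10 ≇ ℤ_180


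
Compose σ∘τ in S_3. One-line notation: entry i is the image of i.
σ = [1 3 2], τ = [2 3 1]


σ∘τ: apply τ first, then σ
1 →τ 2 →σ 3
2 →τ 3 →σ 2
3 →τ 1 →σ 1

σ∘τ = [3 2 1]


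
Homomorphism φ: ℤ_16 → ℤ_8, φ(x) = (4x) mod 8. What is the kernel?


Kernel = preimage of identity
ker(φ) = {x ∈ ℤ_16 : 4x ≡ 0 (mod 8)}. Since 8 | 16, φ is well-defined. The kernel is the cyclic subgroup ⟨2⟩ of ℤ_16 (order 8), i.e. {0, 2, 4, 6, 8, 10, 12, 14}

ker(φ) = {0, 2, 4, 6, 8, 10, 12, 14}


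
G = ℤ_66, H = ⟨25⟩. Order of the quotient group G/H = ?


|⟨25⟩| = n / gcd(25, 66) = 66 / 1 = 66
H is normal (ℤ_66 is abelian).
|G/H| = |G| / |H| = 66 / 66 = 1

|G/H| = 1


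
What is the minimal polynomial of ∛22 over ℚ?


∛22 satisfies x³ - 22 = 0, irreducible over ℚ (no rational root; 22 is not a perfect cube)

Minimal polynomial: x³ - 22


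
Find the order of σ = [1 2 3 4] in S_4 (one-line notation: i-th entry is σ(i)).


Cycle decomposition: identity (all elements fixed)
Order = 1 (identity has order 1)

ord(σ) = 1


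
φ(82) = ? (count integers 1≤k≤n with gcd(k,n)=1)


Factor n: 82 = 2 × 41
φ(n) = n · ∏(1 - 1/p) over distinct primes p | n
φ(82) = 82 · (1 - 1/2) · (1 - 1/41) = 40

φ(82) = 40


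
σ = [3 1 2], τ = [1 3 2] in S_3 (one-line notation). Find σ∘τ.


σ∘τ: apply τ first, then σ
1 →τ 1 →σ 3
2 →τ 3 →σ 2
3 →τ 2 →σ 1

σ∘τ = [3 2 1]


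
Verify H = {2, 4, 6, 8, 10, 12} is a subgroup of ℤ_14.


Subgroup test for H = {2, 4, 6, 8, 10, 12} in (ℤ_14, +):
(1) 0 ∈ H? No
(2) Closure: for all a,b ∈ H, (a+b) mod 14 ∈ H? No  [counterexample: 2 + 12 = 0 ∉ H]
(3) Inverses: for all a ∈ H, -a mod 14 ∈ H? Yes

No, H is not a subgroup of ℤ_14


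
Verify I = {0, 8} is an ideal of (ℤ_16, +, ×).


Check ideal conditions for I = {0, 8} in ℤ_16:
(1) I is an additive subgroup? Yes
(2) For r ∈ ℤ_16 and a ∈ I: r·a ∈ I? Yes

Yes, I is an ideal of ℤ_16


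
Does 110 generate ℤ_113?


g generates ℤ_n iff gcd(g, n) = 1
gcd(110, 113) = 1
Since gcd = 1, 110 is a generator.

Yes, 110 generates ℤ_113


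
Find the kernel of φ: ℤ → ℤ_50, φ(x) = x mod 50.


Kernel = preimage of identity
ker(φ) = {x ∈ ℤ : x ≡ 0 (mod 50)} = 50ℤ = {0, ±50, ±100, ...}

ker(φ) = 50ℤ


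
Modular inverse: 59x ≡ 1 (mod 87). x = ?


Use the extended Euclidean algorithm to write 1 = 59·s + 87·t; then s mod 87 is the inverse.
Euclidean algorithm:
  59 = 0·87 + 59
  87 = 1·59 + 28
  59 = 2·28 + 3
  28 = 9·3 + 1
  3 = 3·1 + 0
gcd(59,87) = 1
Back-substitution gives: 59·(-28) + 87·(19) = 1
So 59⁻¹ ≡ -28 ≡ 59 (mod 87)
Check: 59 × 59 = 3481 ≡ 1 (mod 87) ✓

59⁻¹ ≡ 59 (mod 87)


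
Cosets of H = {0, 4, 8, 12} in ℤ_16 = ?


H = {0, 4, 8, 12}, |H| = 4
Number of cosets = |G|/|H| = 16/4 = 4
0 + H = {0, 4, 8, 12}
1 + H = {1, 5, 9, 13}
2 + H = {2, 6, 10, 14}
3 + H = {3, 7, 11, 15}

Cosets: 0+H={0,4,8,12}; 1+H={1,5,9,13}; 2+H={2,6,10,14}; 3+H={3,7,11,15}


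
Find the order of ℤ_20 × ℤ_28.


|A × B| = |A| · |B|
|ℤ_20 × ℤ_28| = 20 × 28 = 560

|ℤ_20 × ℤ_28| = 560


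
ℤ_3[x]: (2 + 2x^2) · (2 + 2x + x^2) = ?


Expand and collect like terms; reduce coefficients mod 3:
x^0: 2·2 = 4 ≡ 1 (mod 3)
x^1: 2·2 + 0·2 = 4 ≡ 1 (mod 3)
x^2: 2·1 + 0·2 + 2·2 = 6 ≡ 0 (mod 3)
x^3: 0·1 + 2·2 = 4 ≡ 1 (mod 3)
x^4: 2·1 = 2 ≡ 2 (mod 3)
Result: 1 + x + x^3 + 2x^4

f · g = 1 + x + x^3 + 2x^4


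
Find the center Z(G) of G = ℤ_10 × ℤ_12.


Z(G) = {g ∈ G | gx = xg for all x ∈ G}
Direct product of abelian groups is abelian, so Z(G) = G

Z(ℤ_10 × ℤ_12) = ℤ_10 × ℤ_12


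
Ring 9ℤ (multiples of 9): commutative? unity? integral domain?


9ℤ is a commutative ring under +,× but has no multiplicative identity (1 ∉ 9ℤ); it has no zero divisors, but without unity it is not an integral domain
Commutative: Yes
Integral domain: No
Has unity: No

9ℤ (multiples of 9): Commutative=Yes, Unity=No


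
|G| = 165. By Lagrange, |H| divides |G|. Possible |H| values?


Lagrange's theorem: |H| divides |G|
|G| = 165
Divisors of 165: 1, 3, 5, 11, 15, 33, 55, 165

Possible subgroup orders: {1, 3, 5, 11, 15, 33, 55, 165}


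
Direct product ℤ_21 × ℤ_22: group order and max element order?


|ℤ_21 × ℤ_22| = 21 × 22 = 462
Max element order = lcm(21,22) = 462
Cyclic? Yes (gcd=1)

|ℤ_21×ℤ_22| = 462, max element order = 462


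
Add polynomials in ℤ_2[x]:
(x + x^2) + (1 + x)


Add coefficients mod 2:
x^0: 0 + 1 = 1 (mod 2)
x^1: 1 + 1 = 0 (mod 2)
x^2: 1 + 0 = 1 (mod 2)
Result: 1 + x^2

f + g = 1 + x^2


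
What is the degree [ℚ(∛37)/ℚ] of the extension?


∛37 has minimal polynomial x³ - 37 (irreducible over ℚ since 37 is not a perfect cube)

[ℚ(∛37)/ℚ] = 3


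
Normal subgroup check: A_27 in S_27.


H = A_27 in S_27
A_27 has index 2 in S_27, and every subgroup of index 2 is normal

Yes, normal subgroup


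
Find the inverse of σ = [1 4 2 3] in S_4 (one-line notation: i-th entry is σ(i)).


To find σ⁻¹, swap domain and range:
σ(1) = 1 → σ⁻¹(1) = 1
σ(2) = 4 → σ⁻¹(4) = 2
σ(3) = 2 → σ⁻¹(2) = 3
σ(4) = 3 → σ⁻¹(3) = 4

σ⁻¹ = [1 3 4 2]


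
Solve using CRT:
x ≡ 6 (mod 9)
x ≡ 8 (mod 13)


m₁ = 9, m₂ = 13, gcd = 1, so CRT applies. M = m₁·m₂ = 117
Let M₁ = M/m₁ = 13, M₂ = M/m₂ = 9
Find y₁ ≡ M₁⁻¹ (mod m₁): 13⁻¹ ≡ 7 (mod 9)
Find y₂ ≡ M₂⁻¹ (mod m₂): 9⁻¹ ≡ 3 (mod 13)
x = a₁·M₁·y₁ + a₂·M₂·y₂ = 6·13·7 + 8·9·3 = 762
Reduce mod 117: x ≡ 60
Check: 60 mod 9 = 6 ✓, 60 mod 13 = 8 ✓

x ≡ 60 (mod 117)


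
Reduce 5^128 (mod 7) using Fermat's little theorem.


Fermat's little theorem: if p is prime and gcd(a,p)=1, then a^(p-1) ≡ 1 (mod p)
p = 7 is prime, gcd(5,7) = 1
Reduce exponent: 128 mod 6 = 2
So 5^128 ≡ 5^2 (mod 7)
5^2 mod 7 = 4

5^128 ≡ 4 (mod 7)


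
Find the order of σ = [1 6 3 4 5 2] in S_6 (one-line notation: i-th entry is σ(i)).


Cycle decomposition: (2 6)
Cycle lengths: 2
Order = lcm(2) = 2

ord(σ) = 2


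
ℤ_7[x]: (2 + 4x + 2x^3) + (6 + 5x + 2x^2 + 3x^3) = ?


Add coefficients mod 7:
x^0: 2 + 6 = 1 (mod 7)
x^1: 4 + 5 = 2 (mod 7)
x^2: 0 + 2 = 2 (mod 7)
x^3: 2 + 3 = 5 (mod 7)
Result: 1 + 2x + 2x^2 + 5x^3

f + g = 1 + 2x + 2x^2 + 5x^3


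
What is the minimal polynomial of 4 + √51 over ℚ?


Let α = 4 + √51. Then α - 4 = √51, so (α - 4)² = 51, giving α² - 8α - 35 = 0. Degree 2 and α ∉ ℚ, so this is the minimal polynomial.

Minimal polynomial: x² - 8x - 35


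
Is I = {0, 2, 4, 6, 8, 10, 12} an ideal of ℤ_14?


Check ideal conditions for I = {0, 2, 4, 6, 8, 10, 12} in ℤ_14:
(1) I is an additive subgroup? Yes
(2) For r ∈ ℤ_14 and a ∈ I: r·a ∈ I? Yes

Yes, I is an ideal of ℤ_14


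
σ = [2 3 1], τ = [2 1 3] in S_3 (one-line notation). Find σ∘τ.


σ∘τ: apply τ first, then σ
1 →τ 2 →σ 3
2 →τ 1 →σ 2
3 →τ 3 →σ 1

σ∘τ = [3 2 1]


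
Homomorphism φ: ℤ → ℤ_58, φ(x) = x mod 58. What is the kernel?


Kernel = preimage of identity
ker(φ) = {x ∈ ℤ : x ≡ 0 (mod 58)} = 58ℤ = {0, ±58, ±116, ...}

ker(φ) = 58ℤ


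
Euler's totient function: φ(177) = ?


Factor n: 177 = 3 × 59
φ(n) = n · ∏(1 - 1/p) over distinct primes p | n
φ(177) = 177 · (1 - 1/3) · (1 - 1/59) = 116

φ(177) = 116


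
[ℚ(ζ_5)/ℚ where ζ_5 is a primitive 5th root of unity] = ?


[ℚ(ζ_n):ℚ] = deg Φ_n(x) = φ(n). Here φ(5) = 4

[ℚ(ζ_5)/ℚ where ζ_5 is a primitive 5th root of unity] = 4


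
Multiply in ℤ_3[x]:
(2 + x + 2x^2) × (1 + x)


Expand and collect like terms; reduce coefficients mod 3:
x^0: 2·1 = 2 ≡ 2 (mod 3)
x^1: 2·1 + 1·1 = 3 ≡ 0 (mod 3)
x^2: 1·1 + 2·1 = 3 ≡ 0 (mod 3)
x^3: 2·1 = 2 ≡ 2 (mod 3)
Result: 2 + 2x^3

f · g = 2 + 2x^3


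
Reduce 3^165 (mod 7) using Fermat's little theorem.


Fermat's little theorem: if p is prime and gcd(a,p)=1, then a^(p-1) ≡ 1 (mod p)
p = 7 is prime, gcd(3,7) = 1
Reduce exponent: 165 mod 6 = 3
So 3^165 ≡ 3^3 (mod 7)
3^3 mod 7 = 6

3^165 ≡ 6 (mod 7)


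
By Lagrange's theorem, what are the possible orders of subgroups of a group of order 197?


Lagrange's theorem: |H| divides |G|
|G| = 197
Divisors of 197: 1, 197

Possible subgroup orders: {1, 197}


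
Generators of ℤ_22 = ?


g generates ℤ_n iff gcd(g,n) = 1
Prime factors of 22: 2, 11
Generators are g ∈ {1,...,21} not divisible by any of these primes.
Generators: {1, 3, 5, 7, 9, 13, 15, 17, 19, 21}
Number of generators = φ(22) = 10

Generators of ℤ_22 = {1, 3, 5, 7, 9, 13, 15, 17, 19, 21}


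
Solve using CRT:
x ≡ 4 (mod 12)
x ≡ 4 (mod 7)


m₁ = 12, m₂ = 7, gcd = 1, so CRT applies. M = m₁·m₂ = 84
Let M₁ = M/m₁ = 7, M₂ = M/m₂ = 12
Find y₁ ≡ M₁⁻¹ (mod m₁): 7⁻¹ ≡ 7 (mod 12)
Find y₂ ≡ M₂⁻¹ (mod m₂): 12⁻¹ ≡ 3 (mod 7)
x = a₁·M₁·y₁ + a₂·M₂·y₂ = 4·7·7 + 4·12·3 = 340
Reduce mod 84: x ≡ 4
Check: 4 mod 12 = 4 ✓, 4 mod 7 = 4 ✓

x ≡ 4 (mod 84)


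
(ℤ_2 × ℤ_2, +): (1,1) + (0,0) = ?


Operation: componentwise addition mod (2, 2)
(1,1) + (0,0) = ((a₁+b₁) mod 2, (a₂+b₂) mod 2) with a = (1,1), b = (0,0)

(1,1) + (0,0) = (1,1)


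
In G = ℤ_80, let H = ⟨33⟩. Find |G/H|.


|⟨33⟩| = n / gcd(33, 80) = 80 / 1 = 80
H is normal (ℤ_80 is abelian).
|G/H| = |G| / |H| = 80 / 80 = 1

|G/H| = 1


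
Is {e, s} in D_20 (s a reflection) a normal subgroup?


H = {e, s} in D_20 (s a reflection)
r·s·r⁻¹ = sr⁻² ≠ s for n ≥ 3, so {e, s} is not closed under conjugation

No, not a normal subgroup


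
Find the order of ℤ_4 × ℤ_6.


|A × B| = |A| · |B|
|ℤ_4 × ℤ_6| = 4 × 6 = 24

|ℤ_4 × ℤ_6| = 24


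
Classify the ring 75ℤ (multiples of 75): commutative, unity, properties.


75ℤ is a commutative ring under +,× but has no multiplicative identity (1 ∉ 75ℤ); it has no zero divisors, but without unity it is not an integral domain
Commutative: Yes
Integral domain: No
Has unity: No

75ℤ (multiples of 75): Commutative=Yes, Unity=No


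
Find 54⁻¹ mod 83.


Use the extended Euclidean algorithm to write 1 = 54·s + 83·t; then s mod 83 is the inverse.
Euclidean algorithm:
  54 = 0·83 + 54
  83 = 1·54 + 29
  54 = 1·29 + 25
  29 = 1·25 + 4
  25 = 6·4 + 1
  4 = 4·1 + 0
gcd(54,83) = 1
Back-substitution gives: 54·(20) + 83·(-13) = 1
So 54⁻¹ ≡ 20 ≡ 20 (mod 83)
Check: 54 × 20 = 1080 ≡ 1 (mod 83) ✓

54⁻¹ ≡ 20 (mod 83)


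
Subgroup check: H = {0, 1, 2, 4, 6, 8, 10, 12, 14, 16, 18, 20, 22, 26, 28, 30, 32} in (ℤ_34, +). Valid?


Subgroup test for H = {0, 1, 2, 4, 6, 8, 10, 12, 14, 16, 18, 20, 22, 26, 28, 30, 32} in (ℤ_34, +):
(1) 0 ∈ H? Yes
(2) Closure: for all a,b ∈ H, (a+b) mod 34 ∈ H? No  [counterexample: 1 + 2 = 3 ∉ H]
(3) Inverses: for all a ∈ H, -a mod 34 ∈ H? No

No, H is not a subgroup of ℤ_34


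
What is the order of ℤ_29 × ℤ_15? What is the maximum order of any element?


|ℤ_29 × ℤ_15| = 29 × 15 = 435
Max element order = lcm(29,15) = 435
Cyclic? Yes (gcd=1)

|ℤ_29×ℤ_15| = 435, max element order = 435


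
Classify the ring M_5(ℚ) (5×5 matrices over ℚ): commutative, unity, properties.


Matrix multiplication is non-commutative for n ≥ 2; the identity matrix I is the unity; singular matrices give zero divisors, so not an integral domain
Commutative: No
Integral domain: No
Has unity: Yes

M_5(ℚ) (5×5 matrices over ℚ): Commutative=No, Unity=Yes


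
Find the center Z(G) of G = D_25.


Z(G) = {g ∈ G | gx = xg for all x ∈ G}
For odd n, Z(D_n) = {e}: no nontrivial rotation commutes with all reflections

Z(D_25) = {e}


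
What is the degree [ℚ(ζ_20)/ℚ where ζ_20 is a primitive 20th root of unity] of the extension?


[ℚ(ζ_n):ℚ] = deg Φ_n(x) = φ(n). Here φ(20) = 8

[ℚ(ζ_20)/ℚ where ζ_20 is a primitive 20th root of unity] = 8


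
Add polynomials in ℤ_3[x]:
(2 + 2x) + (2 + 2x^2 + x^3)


Add coefficients mod 3:
x^0: 2 + 2 = 1 (mod 3)
x^1: 2 + 0 = 2 (mod 3)
x^2: 0 + 2 = 2 (mod 3)
x^3: 0 + 1 = 1 (mod 3)
Result: 1 + 2x + 2x^2 + x^3

f + g = 1 + 2x + 2x^2 + x^3


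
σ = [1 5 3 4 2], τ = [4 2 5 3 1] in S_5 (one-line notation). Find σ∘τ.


σ∘τ: apply τ first, then σ
1 →τ 4 →σ 4
2 →τ 2 →σ 5
3 →τ 5 →σ 2
4 →τ 3 →σ 3
5 →τ 1 →σ 1

σ∘τ = [4 5 2 3 1]


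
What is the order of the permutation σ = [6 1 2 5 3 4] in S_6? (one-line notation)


Cycle decomposition: (1 6 4 5 3 2)
Cycle lengths: 6
Order = lcm(6) = 6

ord(σ) = 6


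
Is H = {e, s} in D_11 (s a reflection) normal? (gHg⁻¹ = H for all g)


H = {e, s} in D_11 (s a reflection)
r·s·r⁻¹ = sr⁻² ≠ s for n ≥ 3, so {e, s} is not closed under conjugation

No, not a normal subgroup


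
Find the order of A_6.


|A_n| = n!/2 (even permutations)
|A_6| = 6!/2 = 720/2 = 360

|A_6| = 360


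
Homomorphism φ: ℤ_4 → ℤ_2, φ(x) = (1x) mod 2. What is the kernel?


Kernel = preimage of identity
ker(φ) = {x ∈ ℤ_4 : 1x ≡ 0 (mod 2)}. Since 2 | 4, φ is well-defined. The kernel is the cyclic subgroup ⟨2⟩ of ℤ_4 (order 2), i.e. {0, 2}

ker(φ) = {0, 2}


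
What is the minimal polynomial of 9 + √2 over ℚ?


Let α = 9 + √2. Then α - 9 = √2, so (α - 9)² = 2, giving α² - 18α + 79 = 0. Degree 2 and α ∉ ℚ, so this is the minimal polynomial.

Minimal polynomial: x² - 18x + 79


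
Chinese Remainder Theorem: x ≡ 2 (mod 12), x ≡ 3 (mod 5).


m₁ = 12, m₂ = 5, gcd = 1, so CRT applies. M = m₁·m₂ = 60
Let M₁ = M/m₁ = 5, M₂ = M/m₂ = 12
Find y₁ ≡ M₁⁻¹ (mod m₁): 5⁻¹ ≡ 5 (mod 12)
Find y₂ ≡ M₂⁻¹ (mod m₂): 12⁻¹ ≡ 3 (mod 5)
x = a₁·M₁·y₁ + a₂·M₂·y₂ = 2·5·5 + 3·12·3 = 158
Reduce mod 60: x ≡ 38
Check: 38 mod 12 = 2 ✓, 38 mod 5 = 3 ✓

x ≡ 38 (mod 60)


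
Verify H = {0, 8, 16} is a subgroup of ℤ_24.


Subgroup test for H = {0, 8, 16} in (ℤ_24, +):
(1) 0 ∈ H? Yes
(2) Closure: for all a,b ∈ H, (a+b) mod 24 ∈ H? Yes
(3) Inverses: for all a ∈ H, -a mod 24 ∈ H? Yes

Yes, H is a subgroup of ℤ_24


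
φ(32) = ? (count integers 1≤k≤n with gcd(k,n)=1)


Factor n: 32 = 2^5
φ(n) = n · ∏(1 - 1/p) over distinct primes p | n
φ(32) = 32 · (1 - 1/2) = 16

φ(32) = 16


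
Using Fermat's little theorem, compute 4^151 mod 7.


Fermat's little theorem: if p is prime and gcd(a,p)=1, then a^(p-1) ≡ 1 (mod p)
p = 7 is prime, gcd(4,7) = 1
Reduce exponent: 151 mod 6 = 1
So 4^151 ≡ 4^1 (mod 7)
4^1 mod 7 = 4

4^151 ≡ 4 (mod 7)


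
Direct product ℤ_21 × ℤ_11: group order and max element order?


|ℤ_21 × ℤ_11| = 21 × 11 = 231
Max element order = lcm(21,11) = 231
Cyclic? Yes (gcd=1)

|ℤ_21×ℤ_11| = 231, max element order = 231


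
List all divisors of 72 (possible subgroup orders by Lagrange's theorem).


Lagrange's theorem: |H| divides |G|
|G| = 72
Divisors of 72: 1, 2, 3, 4, 6, 8, 9, 12, 18, 24, 36, 72

Possible subgroup orders: {1, 2, 3, 4, 6, 8, 9, 12, 18, 24, 36, 72}


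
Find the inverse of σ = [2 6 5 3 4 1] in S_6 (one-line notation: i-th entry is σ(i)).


To find σ⁻¹, swap domain and range:
σ(1) = 2 → σ⁻¹(2) = 1
σ(2) = 6 → σ⁻¹(6) = 2
σ(3) = 5 → σ⁻¹(5) = 3
σ(4) = 3 → σ⁻¹(3) = 4
σ(5) = 4 → σ⁻¹(4) = 5
σ(6) = 1 → σ⁻¹(1) = 6

σ⁻¹ = [6 1 4 5 3 2]


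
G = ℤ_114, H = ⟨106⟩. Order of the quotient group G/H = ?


|⟨106⟩| = n / gcd(106, 114) = 114 / 2 = 57
H is normal (ℤ_114 is abelian).
|G/H| = |G| / |H| = 114 / 57 = 2

|G/H| = 2


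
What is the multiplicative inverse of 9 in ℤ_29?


Use the extended Euclidean algorithm to write 1 = 9·s + 29·t; then s mod 29 is the inverse.
Euclidean algorithm:
  9 = 0·29 + 9
  29 = 3·9 + 2
  9 = 4·2 + 1
  2 = 2·1 + 0
gcd(9,29) = 1
Back-substitution gives: 9·(13) + 29·(-4) = 1
So 9⁻¹ ≡ 13 ≡ 13 (mod 29)
Check: 9 × 13 = 117 ≡ 1 (mod 29) ✓

9⁻¹ ≡ 13 (mod 29)


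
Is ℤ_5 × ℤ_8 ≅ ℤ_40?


Comparing ℤ_5 × ℤ_8 and ℤ_40:
gcd(5,8) = 1, so ℤ_5 × ℤ_8 ≅ ℤ_40 (CRT)

Yes, ℤ_5 × ℤ_8 ≅ ℤ_40


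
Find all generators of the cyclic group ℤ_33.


g generates ℤ_n iff gcd(g,n) = 1
Prime factors of 33: 3, 11
Generators are g ∈ {1,...,32} not divisible by any of these primes.
Generators: {1, 2, 4, 5, 7, 8, 10, 13, 14, 16, 17, 19, 20, 23, 25, 26, 28, 29, 31, 32}
Number of generators = φ(33) = 20

Generators of ℤ_33 = {1, 2, 4, 5, 7, 8, 10, 13, 14, 16, 17, 19, 20, 23, 25, 26, 28, 29, 31, 32}


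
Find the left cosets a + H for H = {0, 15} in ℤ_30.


H = {0, 15}, |H| = 2
Number of cosets = |G|/|H| = 30/2 = 15
0 + H = {0, 15}
1 + H = {1, 16}
2 + H = {2, 17}
3 + H = {3, 18}
4 + H = {4, 19}
5 + H = {5, 20}
6 + H = {6, 21}
7 + H = {7, 22}
8 + H = {8, 23}
9 + H = {9, 24}
10 + H = {10, 25}
11 + H = {11, 26}
12 + H = {12, 27}
13 + H = {13, 28}
14 + H = {14, 29}

Cosets: 0+H={0,15}; 1+H={1,16}; 2+H={2,17}; 3+H={3,18}; 4+H={4,19}; 5+H={5,20}; 6+H={6,21}; 7+H={7,22}; 8+H={8,23}; 9+H={9,24}; 10+H={10,25}; 11+H={11,26}; 12+H={12,27}; 13+H={13,28}; 14+H={14,29}


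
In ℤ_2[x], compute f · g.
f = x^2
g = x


Expand and collect like terms; reduce coefficients mod 2:
x^0: 0·0 = 0 ≡ 0 (mod 2)
x^1: 0·1 + 0·0 = 0 ≡ 0 (mod 2)
x^2: 0·1 + 1·0 = 0 ≡ 0 (mod 2)
x^3: 1·1 = 1 ≡ 1 (mod 2)
Result: x^3

f · g = x^3


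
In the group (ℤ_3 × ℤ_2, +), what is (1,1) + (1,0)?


Operation: componentwise addition mod (3, 2)
(1,1) + (1,0) = ((a₁+b₁) mod 3, (a₂+b₂) mod 2) with a = (1,1), b = (1,0)

(1,1) + (1,0) = (2,1)


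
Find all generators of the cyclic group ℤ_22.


g generates ℤ_n iff gcd(g,n) = 1
Prime factors of 22: 2, 11
Generators are g ∈ {1,...,21} not divisible by any of these primes.
Generators: {1, 3, 5, 7, 9, 13, 15, 17, 19, 21}
Number of generators = φ(22) = 10

Generators of ℤ_22 = {1, 3, 5, 7, 9, 13, 15, 17, 19, 21}


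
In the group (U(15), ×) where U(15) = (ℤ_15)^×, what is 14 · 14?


Operation: multiplication mod 15
14 · 14 = (a × b) mod 15 with a = 14, b = 14

14 · 14 = 1


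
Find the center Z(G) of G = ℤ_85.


Z(G) = {g ∈ G | gx = xg for all x ∈ G}
ℤ_85 is abelian, so Z(G) = G

Z(ℤ_85) = ℤ_85


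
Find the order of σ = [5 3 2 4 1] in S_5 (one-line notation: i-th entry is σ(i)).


Cycle decomposition: (1 5) (2 3)
Cycle lengths: 2, 2
Order = lcm(2, 2) = 2

ord(σ) = 2


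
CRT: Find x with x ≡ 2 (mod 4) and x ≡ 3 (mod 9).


m₁ = 4, m₂ = 9, gcd = 1, so CRT applies. M = m₁·m₂ = 36
Let M₁ = M/m₁ = 9, M₂ = M/m₂ = 4
Find y₁ ≡ M₁⁻¹ (mod m₁): 9⁻¹ ≡ 1 (mod 4)
Find y₂ ≡ M₂⁻¹ (mod m₂): 4⁻¹ ≡ 7 (mod 9)
x = a₁·M₁·y₁ + a₂·M₂·y₂ = 2·9·1 + 3·4·7 = 102
Reduce mod 36: x ≡ 30
Check: 30 mod 4 = 2 ✓, 30 mod 9 = 3 ✓

x ≡ 30 (mod 36)


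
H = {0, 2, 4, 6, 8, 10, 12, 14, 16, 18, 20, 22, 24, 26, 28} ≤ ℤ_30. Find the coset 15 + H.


15 + H = {15 + h (mod 30) : h ∈ H}
15+0=15, 15+2=17, 15+4=19, 15+6=21, 15+8=23, 15+10=25, 15+12=27, 15+14=29, 15+16=1, 15+18=3, 15+20=5, 15+22=7, 15+24=9, 15+26=11, 15+28=13
15 + H = {1, 3, 5, 7, 9, 11, 13, 15, 17, 19, 21, 23, 25, 27, 29} = 1 + H

15 + H = {1, 3, 5, 7, 9, 11, 13, 15, 17, 19, 21, 23, 25, 27, 29}


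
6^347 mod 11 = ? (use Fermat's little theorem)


Fermat's little theorem: if p is prime and gcd(a,p)=1, then a^(p-1) ≡ 1 (mod p)
p = 11 is prime, gcd(6,11) = 1
Reduce exponent: 347 mod 10 = 7
So 6^347 ≡ 6^7 (mod 11)
6^7 mod 11 = 8

6^347 ≡ 8 (mod 11)


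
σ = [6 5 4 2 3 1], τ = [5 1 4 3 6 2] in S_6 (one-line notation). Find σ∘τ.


σ∘τ: apply τ first, then σ
1 →τ 5 →σ 3
2 →τ 1 →σ 6
3 →τ 4 →σ 2
4 →τ 3 →σ 4
5 →τ 6 →σ 1
6 →τ 2 →σ 5

σ∘τ = [3 6 2 4 1 5]


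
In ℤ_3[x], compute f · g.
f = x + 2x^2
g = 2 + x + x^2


Expand and collect like terms; reduce coefficients mod 3:
x^0: 0·2 = 0 ≡ 0 (mod 3)
x^1: 0·1 + 1·2 = 2 ≡ 2 (mod 3)
x^2: 0·1 + 1·1 + 2·2 = 5 ≡ 2 (mod 3)
x^3: 1·1 + 2·1 = 3 ≡ 0 (mod 3)
x^4: 2·1 = 2 ≡ 2 (mod 3)
Result: 2x + 2x^2 + 2x^4

f · g = 2x + 2x^2 + 2x^4


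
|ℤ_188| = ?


ℤ_n has n elements.

|ℤ_188| = 188


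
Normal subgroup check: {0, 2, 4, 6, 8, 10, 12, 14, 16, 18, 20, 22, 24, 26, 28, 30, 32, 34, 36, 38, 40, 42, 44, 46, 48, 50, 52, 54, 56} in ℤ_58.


H = {0, 2, 4, 6, 8, 10, 12, 14, 16, 18, 20, 22, 24, 26, 28, 30, 32, 34, 36, 38, 40, 42, 44, 46, 48, 50, 52, 54, 56} in ℤ_58
ℤ_58 is abelian; every subgroup of an abelian group is normal

Yes, normal subgroup


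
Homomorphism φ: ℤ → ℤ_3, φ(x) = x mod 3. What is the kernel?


Kernel = preimage of identity
ker(φ) = {x ∈ ℤ : x ≡ 0 (mod 3)} = 3ℤ = {0, ±3, ±6, ...}

ker(φ) = 3ℤ


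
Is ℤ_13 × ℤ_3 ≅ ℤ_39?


Comparing ℤ_13 × ℤ_3 and ℤ_39:
gcd(13,3) = 1, so ℤ_13 × ℤ_3 ≅ ℤ_39 (CRT)

Yes, ℤ_13 × ℤ_3 ≅ ℤ_39


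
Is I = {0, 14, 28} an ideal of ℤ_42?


Check ideal conditions for I = {0, 14, 28} in ℤ_42:
(1) I is an additive subgroup? Yes
(2) For r ∈ ℤ_42 and a ∈ I: r·a ∈ I? Yes

Yes, I is an ideal of ℤ_42


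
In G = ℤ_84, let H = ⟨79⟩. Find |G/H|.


|⟨79⟩| = n / gcd(79, 84) = 84 / 1 = 84
H is normal (ℤ_84 is abelian).
|G/H| = |G| / |H| = 84 / 84 = 1

|G/H| = 1


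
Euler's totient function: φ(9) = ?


φ(n) = count of k ∈ {1,...,n} with gcd(k,n)=1
Coprimes to 9: {1, 2, 4, 5, 7, 8}
Count: 6

φ(9) = 6


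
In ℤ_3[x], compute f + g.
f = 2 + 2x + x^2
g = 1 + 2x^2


Add coefficients mod 3:
x^0: 2 + 1 = 0 (mod 3)
x^1: 2 + 0 = 2 (mod 3)
x^2: 1 + 2 = 0 (mod 3)
Result: 2x

f + g = 2x


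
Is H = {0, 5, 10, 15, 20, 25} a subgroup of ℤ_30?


Subgroup test for H = {0, 5, 10, 15, 20, 25} in (ℤ_30, +):
(1) 0 ∈ H? Yes
(2) Closure: for all a,b ∈ H, (a+b) mod 30 ∈ H? Yes
(3) Inverses: for all a ∈ H, -a mod 30 ∈ H? Yes

Yes, H is a subgroup of ℤ_30


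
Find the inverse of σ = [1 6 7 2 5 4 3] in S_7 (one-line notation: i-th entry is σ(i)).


To find σ⁻¹, swap domain and range:
σ(1) = 1 → σ⁻¹(1) = 1
σ(2) = 6 → σ⁻¹(6) = 2
σ(3) = 7 → σ⁻¹(7) = 3
σ(4) = 2 → σ⁻¹(2) = 4
σ(5) = 5 → σ⁻¹(5) = 5
σ(6) = 4 → σ⁻¹(4) = 6
σ(7) = 3 → σ⁻¹(3) = 7

σ⁻¹ = [1 4 7 6 5 2 3]


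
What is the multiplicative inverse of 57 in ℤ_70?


Use the extended Euclidean algorithm to write 1 = 57·s + 70·t; then s mod 70 is the inverse.
Euclidean algorithm:
  57 = 0·70 + 57
  70 = 1·57 + 13
  57 = 4·13 + 5
  13 = 2·5 + 3
  5 = 1·3 + 2
  3 = 1·2 + 1
  2 = 2·1 + 0
gcd(57,70) = 1
Back-substitution gives: 57·(-27) + 70·(22) = 1
So 57⁻¹ ≡ -27 ≡ 43 (mod 70)
Check: 57 × 43 = 2451 ≡ 1 (mod 70) ✓

57⁻¹ ≡ 43 (mod 70)


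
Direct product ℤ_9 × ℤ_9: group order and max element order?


|ℤ_9 × ℤ_9| = 9 × 9 = 81
Max element order = lcm(9,9) = 9
Cyclic? No (gcd=9)

|ℤ_9×ℤ_9| = 81, max element order = 9
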